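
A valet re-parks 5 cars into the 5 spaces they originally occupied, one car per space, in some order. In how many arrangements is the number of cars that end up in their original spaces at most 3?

119

# with exactly i fixed is C(5,i)·!(5-i); sum over i=0..3:
  i=0: C(5,0)·!5 = 1·44 = 44
  i=1: C(5,1)·!4 = 5·9 = 45
  i=2: C(5,2)·!3 = 10·2 = 20
  i=3: C(5,3)·!2 = 10·1 = 10
Total = 119.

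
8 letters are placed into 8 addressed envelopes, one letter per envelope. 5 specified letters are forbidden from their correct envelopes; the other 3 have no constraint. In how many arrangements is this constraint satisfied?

Let A_j be the event that the j-th constrained one is fixed. By inclusion-exclusion over the 5 events:
Σ_{j=0}^{5} (-1)^j C(5,j)(8-j)!
= C(5,0)·8! - C(5,1)·7! + C(5,2)·6! - C(5,3)·5! + C(5,4)·4! - C(5,5)·3!
= 40320 - 25200 + 7200 - 1200 + 120 - 6
= 21234

21234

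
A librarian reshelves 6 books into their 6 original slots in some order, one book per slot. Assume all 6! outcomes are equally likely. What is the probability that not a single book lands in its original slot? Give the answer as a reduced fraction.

Favorable outcomes: !6 = 265.
Total outcomes: 6! = 720.
Probability = 265/720 = 53/144.

53/144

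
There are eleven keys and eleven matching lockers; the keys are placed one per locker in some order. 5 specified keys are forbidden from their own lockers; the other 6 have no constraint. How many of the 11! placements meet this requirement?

25022880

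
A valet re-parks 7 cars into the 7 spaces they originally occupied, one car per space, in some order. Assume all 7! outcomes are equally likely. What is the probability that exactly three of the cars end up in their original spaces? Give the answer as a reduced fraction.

1/16

Favorable outcomes: C(7,3)·!4 = 35·9 = 315.
Total outcomes: 7! = 5040.
Probability = 315/5040 = 1/16.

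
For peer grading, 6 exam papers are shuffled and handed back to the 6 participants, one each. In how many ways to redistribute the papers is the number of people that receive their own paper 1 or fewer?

Sum C(6,i)·!(6-i) for i = 0..1:
  i=0: C(6,0)·!6 = 1·265 = 265
  i=1: C(6,1)·!5 = 6·44 = 264
Total = 529.

529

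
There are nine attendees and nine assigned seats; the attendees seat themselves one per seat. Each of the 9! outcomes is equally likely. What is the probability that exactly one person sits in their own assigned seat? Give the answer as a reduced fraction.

2119/5760

Favorable outcomes: C(9,1)·!8 = 9·14833 = 133497.
Total outcomes: 9! = 362880.
Probability = 133497/362880 = 2119/5760.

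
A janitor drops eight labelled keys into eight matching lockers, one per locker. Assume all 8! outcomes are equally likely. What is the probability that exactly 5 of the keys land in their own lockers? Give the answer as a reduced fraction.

1/360

Favorable outcomes: C(8,5)·!3 = 56·2 = 112.
Total outcomes: 8! = 40320.
Probability = 112/40320 = 1/360.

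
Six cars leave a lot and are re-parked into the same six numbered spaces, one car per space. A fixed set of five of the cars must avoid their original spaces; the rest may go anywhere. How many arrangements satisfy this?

Inclusion-exclusion on the 5 forbidden self-matches:
Σ_{j=0}^{5} (-1)^j C(5,j)(6-j)!
= C(5,0)·6! - C(5,1)·5! + C(5,2)·4! - C(5,3)·3! + C(5,4)·2! - C(5,5)·1!
= 720 - 600 + 240 - 60 + 10 - 1
= 309

309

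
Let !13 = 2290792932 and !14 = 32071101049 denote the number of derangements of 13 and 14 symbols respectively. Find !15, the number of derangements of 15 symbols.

!15 = (15-1)·(!14 + !13) = 14·(32071101049 + 2290792932) = 14·34361893981 = 481066515734.

481066515734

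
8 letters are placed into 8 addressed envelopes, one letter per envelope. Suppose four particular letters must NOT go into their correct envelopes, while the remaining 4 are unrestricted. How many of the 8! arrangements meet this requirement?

Let A_j be the event that the j-th constrained one is fixed. By inclusion-exclusion over the 4 events:
Σ_{j=0}^{4} (-1)^j C(4,j)(8-j)!
= C(4,0)·8! - C(4,1)·7! + C(4,2)·6! - C(4,3)·5! + C(4,4)·4!
= 40320 - 20160 + 4320 - 480 + 24
= 24024

24024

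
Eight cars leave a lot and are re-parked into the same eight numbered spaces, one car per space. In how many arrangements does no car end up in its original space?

Use !n = n·!(n-1) + (-1)^n.
!8 = 8·1854 + 1 = 14833

14833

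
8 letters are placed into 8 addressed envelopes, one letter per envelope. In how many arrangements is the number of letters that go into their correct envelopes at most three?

39549

Sum C(8,i)·!(8-i) for i = 0..3:
  i=0: C(8,0)·!8 = 1·14833 = 14833
  i=1: C(8,1)·!7 = 8·1854 = 14832
  i=2: C(8,2)·!6 = 28·265 = 7420
  i=3: C(8,3)·!5 = 56·44 = 2464
Total = 39549.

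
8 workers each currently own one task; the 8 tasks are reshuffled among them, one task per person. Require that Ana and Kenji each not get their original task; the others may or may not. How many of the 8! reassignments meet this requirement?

Let A_j be the event that the j-th constrained one is fixed. By inclusion-exclusion over the 2 events:
Σ_{j=0}^{2} (-1)^j C(2,j)(8-j)!
= C(2,0)·8! - C(2,1)·7! + C(2,2)·6!
= 40320 - 10080 + 720
= 30960

30960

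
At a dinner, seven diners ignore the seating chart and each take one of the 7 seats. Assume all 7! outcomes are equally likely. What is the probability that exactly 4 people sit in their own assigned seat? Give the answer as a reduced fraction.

Favorable outcomes: C(7,4)·!3 = 35·2 = 70.
Total outcomes: 7! = 5040.
Probability = 70/5040 = 1/72.

1/72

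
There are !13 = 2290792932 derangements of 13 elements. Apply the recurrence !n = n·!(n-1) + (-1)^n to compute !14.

!14 = 14·2290792932 + 1 = 32071101049.

32071101049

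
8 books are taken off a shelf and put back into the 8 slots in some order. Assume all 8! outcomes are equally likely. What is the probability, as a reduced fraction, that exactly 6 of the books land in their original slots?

Favorable outcomes: C(8,6)·!2 = 28·1 = 28.
Total outcomes: 8! = 40320.
Probability = 28/40320 = 1/1440.

1/1440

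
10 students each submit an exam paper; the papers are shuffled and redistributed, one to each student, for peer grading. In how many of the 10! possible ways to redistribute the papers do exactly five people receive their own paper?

11088

Choose which 5 of the 10 are fixed: C(10,5) = 252.
The other 5 form a derangement: !5 = 44.
Total: 252 × 44 = 11088.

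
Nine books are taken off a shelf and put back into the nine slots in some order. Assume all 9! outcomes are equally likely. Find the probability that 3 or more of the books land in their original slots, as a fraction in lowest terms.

29143/362880

Favorable outcomes: Σ_{i≥3} C(9,i)·!(9-i) = 84·265 + 126·44 + 126·9 + 84·2 + 36·1 + 9·0 + 1·1 = 29143.
Total outcomes: 9! = 362880.
Probability = 29143/362880 = 29143/362880.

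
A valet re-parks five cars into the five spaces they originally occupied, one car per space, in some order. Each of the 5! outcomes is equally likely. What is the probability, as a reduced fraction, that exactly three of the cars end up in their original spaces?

Favorable outcomes: C(5,3)·!2 = 10·1 = 10.
Total outcomes: 5! = 120.
Probability = 10/120 = 1/12.

1/12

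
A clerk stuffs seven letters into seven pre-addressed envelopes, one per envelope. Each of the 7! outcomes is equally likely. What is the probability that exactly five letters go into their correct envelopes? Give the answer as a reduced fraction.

1/240

Favorable outcomes: C(7,5)·!2 = 21·1 = 21.
Total outcomes: 7! = 5040.
Probability = 21/5040 = 1/240.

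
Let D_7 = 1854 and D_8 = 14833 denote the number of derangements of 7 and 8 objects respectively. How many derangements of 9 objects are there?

D_9 = (9-1)·(D_8 + D_7) = 8·(14833 + 1854) = 8·16687 = 133496.

133496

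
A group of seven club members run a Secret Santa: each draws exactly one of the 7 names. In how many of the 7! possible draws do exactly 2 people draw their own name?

924

Pick the 2 fixed positions: C(7,2) = 21 ways.
The remaining 5 must be deranged: !5 = 44.
Total: 21 × 44 = 924.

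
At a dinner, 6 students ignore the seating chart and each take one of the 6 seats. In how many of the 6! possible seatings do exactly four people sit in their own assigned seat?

Pick the 4 fixed positions: C(6,4) = 15 ways.
The remaining 2 must be deranged: !2 = 1.
Total: 15 × 1 = 15.

15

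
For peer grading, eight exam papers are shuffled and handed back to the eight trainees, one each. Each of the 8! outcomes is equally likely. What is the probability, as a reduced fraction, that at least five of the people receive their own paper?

47/13440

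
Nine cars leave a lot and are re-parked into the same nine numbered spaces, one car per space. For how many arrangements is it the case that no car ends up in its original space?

133496

!9 is the nearest integer to 9!/e.
9! = 362880, and 362880/e ≈ 133496.09, so !9 = 133496.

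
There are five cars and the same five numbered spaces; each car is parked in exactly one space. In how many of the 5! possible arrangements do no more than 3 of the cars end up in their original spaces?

119

# with exactly i fixed is C(5,i)·!(5-i); sum over i=0..3:
  i=0: C(5,0)·!5 = 1·44 = 44
  i=1: C(5,1)·!4 = 5·9 = 45
  i=2: C(5,2)·!3 = 10·2 = 20
  i=3: C(5,3)·!2 = 10·1 = 10
Total = 119.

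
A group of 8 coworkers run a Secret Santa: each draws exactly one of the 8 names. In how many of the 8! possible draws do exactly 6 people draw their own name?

28

Choose which 6 of the 8 are fixed: C(8,6) = 28.
The remaining 2 must be deranged: !2 = 1.
Total: 28 × 1 = 28.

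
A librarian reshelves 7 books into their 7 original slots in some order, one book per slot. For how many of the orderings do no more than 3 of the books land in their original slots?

4948

# with exactly i fixed is C(7,i)·!(7-i); sum over i=0..3:
  i=0: C(7,0)·!7 = 1·1854 = 1854
  i=1: C(7,1)·!6 = 7·265 = 1855
  i=2: C(7,2)·!5 = 21·44 = 924
  i=3: C(7,3)·!4 = 35·9 = 315
Total = 4948.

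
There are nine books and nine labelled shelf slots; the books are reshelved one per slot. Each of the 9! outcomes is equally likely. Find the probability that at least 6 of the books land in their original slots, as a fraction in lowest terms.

Favorable outcomes: Σ_{i≥6} C(9,i)·!(9-i) = 84·2 + 36·1 + 9·0 + 1·1 = 205.
Total outcomes: 9! = 362880.
Probability = 205/362880 = 41/72576.

41/72576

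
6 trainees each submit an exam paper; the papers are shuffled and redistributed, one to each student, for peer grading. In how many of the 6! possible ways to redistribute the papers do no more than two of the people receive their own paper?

664

# with exactly i fixed is C(6,i)·!(6-i); sum over i=0..2:
  i=0: C(6,0)·!6 = 1·265 = 265
  i=1: C(6,1)·!5 = 6·44 = 264
  i=2: C(6,2)·!4 = 15·9 = 135
Total = 664.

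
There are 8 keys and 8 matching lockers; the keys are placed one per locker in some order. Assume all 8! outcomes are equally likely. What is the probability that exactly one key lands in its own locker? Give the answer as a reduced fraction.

Favorable outcomes: C(8,1)·!7 = 8·1854 = 14832.
Total outcomes: 8! = 40320.
Probability = 14832/40320 = 103/280.

103/280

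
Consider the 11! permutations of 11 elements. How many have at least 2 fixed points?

10547659

# with exactly i fixed is C(11,i)·!(11-i); sum over i=2..11:
  i=2: C(11,2)·!9 = 55·133496 = 7342280
  i=3: C(11,3)·!8 = 165·14833 = 2447445
  i=4: C(11,4)·!7 = 330·1854 = 611820
  i=5: C(11,5)·!6 = 462·265 = 122430
  i=6: C(11,6)·!5 = 462·44 = 20328
  i=7: C(11,7)·!4 = 330·9 = 2970
  i=8: C(11,8)·!3 = 165·2 = 330
  i=9: C(11,9)·!2 = 55·1 = 55
  i=10: C(11,10)·!1 = 11·0 = 0
  i=11: C(11,11)·!0 = 1·1 = 1
Total = 10547659.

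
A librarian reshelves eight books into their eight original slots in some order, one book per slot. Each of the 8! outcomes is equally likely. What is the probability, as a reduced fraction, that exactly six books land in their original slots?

Favorable outcomes: C(8,6)·!2 = 28·1 = 28.
Total outcomes: 8! = 40320.
Probability = 28/40320 = 1/1440.

1/1440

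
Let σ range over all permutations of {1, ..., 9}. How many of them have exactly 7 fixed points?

36

Pick the 7 fixed positions: C(9,7) = 36 ways.
The other 2 form a derangement: !2 = 1.
Total: 36 × 1 = 36.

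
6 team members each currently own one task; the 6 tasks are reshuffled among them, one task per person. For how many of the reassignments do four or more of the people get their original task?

16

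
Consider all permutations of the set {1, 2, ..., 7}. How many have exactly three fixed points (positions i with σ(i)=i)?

315

Choose which 3 of the 7 are fixed: C(7,3) = 35.
The other 4 form a derangement: !4 = 9.
Total: 35 × 9 = 315.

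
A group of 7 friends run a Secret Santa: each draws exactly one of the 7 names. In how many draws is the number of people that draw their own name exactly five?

21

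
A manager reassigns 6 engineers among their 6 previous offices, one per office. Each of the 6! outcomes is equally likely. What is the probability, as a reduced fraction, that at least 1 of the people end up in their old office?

Favorable outcomes: Σ_{i≥1} C(6,i)·!(6-i) = 6·44 + 15·9 + 20·2 + 15·1 + 6·0 + 1·1 = 455.
Total outcomes: 6! = 720.
Probability = 455/720 = 91/144.

91/144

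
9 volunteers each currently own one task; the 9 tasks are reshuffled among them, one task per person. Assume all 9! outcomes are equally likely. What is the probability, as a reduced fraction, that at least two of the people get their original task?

Favorable outcomes: Σ_{i≥2} C(9,i)·!(9-i) = 36·1854 + 84·265 + 126·44 + 126·9 + 84·2 + 36·1 + 9·0 + 1·1 = 95887.
Total outcomes: 9! = 362880.
Probability = 95887/362880 = 95887/362880.

95887/362880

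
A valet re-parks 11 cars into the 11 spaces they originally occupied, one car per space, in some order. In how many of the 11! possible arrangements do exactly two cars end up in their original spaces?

Pick the 2 fixed positions: C(11,2) = 55 ways.
The other 9 form a derangement: !9 = 133496.
Total: 55 × 133496 = 7342280.

7342280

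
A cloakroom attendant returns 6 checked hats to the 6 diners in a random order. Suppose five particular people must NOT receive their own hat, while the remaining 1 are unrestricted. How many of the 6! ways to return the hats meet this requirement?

309

Let A_j be the event that the j-th constrained one is fixed. By inclusion-exclusion over the 5 events:
Σ_{j=0}^{5} (-1)^j C(5,j)(6-j)!
= C(5,0)·6! - C(5,1)·5! + C(5,2)·4! - C(5,3)·3! + C(5,4)·2! - C(5,5)·1!
= 720 - 600 + 240 - 60 + 10 - 1
= 309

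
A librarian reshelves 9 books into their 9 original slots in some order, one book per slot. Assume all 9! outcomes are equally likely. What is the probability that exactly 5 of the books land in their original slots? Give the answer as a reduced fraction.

Favorable outcomes: C(9,5)·!4 = 126·9 = 1134.
Total outcomes: 9! = 362880.
Probability = 1134/362880 = 1/320.

1/320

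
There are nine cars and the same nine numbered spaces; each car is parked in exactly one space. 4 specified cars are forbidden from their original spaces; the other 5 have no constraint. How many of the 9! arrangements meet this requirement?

Inclusion-exclusion on the 4 forbidden self-matches:
Σ_{j=0}^{4} (-1)^j C(4,j)(9-j)!
= C(4,0)·9! - C(4,1)·8! + C(4,2)·7! - C(4,3)·6! + C(4,4)·5!
= 362880 - 161280 + 30240 - 2880 + 120
= 229080

229080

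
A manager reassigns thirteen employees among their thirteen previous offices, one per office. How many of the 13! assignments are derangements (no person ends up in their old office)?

Recurrence: !13 = 12·(!12 + !11).
!13 = 12·(176214841 + 14684570) = 12·190899411 = 2290792932

2290792932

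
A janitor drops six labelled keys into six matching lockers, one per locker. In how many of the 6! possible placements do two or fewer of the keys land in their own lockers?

664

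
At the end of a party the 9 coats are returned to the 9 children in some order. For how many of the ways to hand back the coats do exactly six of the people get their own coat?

Pick the 6 fixed positions: C(9,6) = 84 ways.
The other 3 form a derangement: !3 = 2.
Total: 84 × 2 = 168.

168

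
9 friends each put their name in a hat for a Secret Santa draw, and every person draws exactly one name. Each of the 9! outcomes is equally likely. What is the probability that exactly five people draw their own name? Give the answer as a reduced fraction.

1/320

Favorable outcomes: C(9,5)·!4 = 126·9 = 1134.
Total outcomes: 9! = 362880.
Probability = 1134/362880 = 1/320.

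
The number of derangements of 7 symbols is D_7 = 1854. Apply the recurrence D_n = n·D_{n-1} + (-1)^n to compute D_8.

D_8 = 8·1854 + 1 = 14833.

14833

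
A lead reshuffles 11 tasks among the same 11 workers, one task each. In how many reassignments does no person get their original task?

The subfactorial !11 = [11!/e] (nearest integer).
11! = 39916800, and 39916800/e ≈ 14684570.08, so !11 = 14684570.

14684570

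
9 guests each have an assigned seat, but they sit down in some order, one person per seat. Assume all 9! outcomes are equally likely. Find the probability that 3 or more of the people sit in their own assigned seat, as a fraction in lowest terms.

29143/362880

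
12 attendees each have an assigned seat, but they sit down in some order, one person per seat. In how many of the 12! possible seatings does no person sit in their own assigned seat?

176214841

The subfactorial !12 = [12!/e] (nearest integer).
12! = 479001600, and 479001600/e ≈ 176214840.93, so !12 = 176214841.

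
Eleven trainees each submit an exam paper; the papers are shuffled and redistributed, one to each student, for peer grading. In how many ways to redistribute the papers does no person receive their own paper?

Use !n = n·!(n-1) + (-1)^n.
!11 = 11·1334961 - 1 = 14684570

14684570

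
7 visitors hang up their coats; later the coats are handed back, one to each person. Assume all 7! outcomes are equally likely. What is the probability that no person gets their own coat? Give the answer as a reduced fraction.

103/280

Favorable outcomes: !7 = 1854.
Total outcomes: 7! = 5040.
Probability = 1854/5040 = 103/280.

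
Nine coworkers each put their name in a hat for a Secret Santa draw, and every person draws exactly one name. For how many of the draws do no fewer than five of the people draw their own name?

Sum C(9,i)·!(9-i) for i = 5..9:
  i=5: C(9,5)·!4 = 126·9 = 1134
  i=6: C(9,6)·!3 = 84·2 = 168
  i=7: C(9,7)·!2 = 36·1 = 36
  i=8: C(9,8)·!1 = 9·0 = 0
  i=9: C(9,9)·!0 = 1·1 = 1
Total = 1339.

1339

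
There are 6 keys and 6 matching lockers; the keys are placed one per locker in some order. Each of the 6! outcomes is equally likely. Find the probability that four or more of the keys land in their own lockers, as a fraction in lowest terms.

Favorable outcomes: Σ_{i≥4} C(6,i)·!(6-i) = 15·1 + 6·0 + 1·1 = 16.
Total outcomes: 6! = 720.
Probability = 16/720 = 1/45.

1/45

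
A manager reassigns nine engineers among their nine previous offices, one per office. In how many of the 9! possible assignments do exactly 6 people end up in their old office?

168

Pick the 6 fixed positions: C(9,6) = 84 ways.
The other 3 form a derangement: !3 = 2.
Total: 84 × 2 = 168.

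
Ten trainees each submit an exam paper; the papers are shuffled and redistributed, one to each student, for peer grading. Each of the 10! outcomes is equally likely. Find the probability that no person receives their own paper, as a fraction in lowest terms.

Favorable outcomes: !10 = 1334961.
Total outcomes: 10! = 3628800.
Probability = 1334961/3628800 = 16481/44800.

16481/44800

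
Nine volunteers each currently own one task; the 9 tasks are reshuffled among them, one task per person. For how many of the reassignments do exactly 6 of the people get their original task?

168

Choose which 6 of the 9 are fixed: C(9,6) = 84.
The other 3 form a derangement: !3 = 2.
Total: 84 × 2 = 168.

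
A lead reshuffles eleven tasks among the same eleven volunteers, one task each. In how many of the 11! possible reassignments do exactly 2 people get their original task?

7342280

Pick the 2 fixed positions: C(11,2) = 55 ways.
The remaining 9 must be deranged: !9 = 133496.
Total: 55 × 133496 = 7342280.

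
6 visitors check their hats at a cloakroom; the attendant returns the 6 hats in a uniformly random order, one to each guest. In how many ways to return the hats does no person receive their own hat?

265

The subfactorial !6 = [6!/e] (nearest integer).
6! = 720, and 720/e ≈ 264.87, so !6 = 265.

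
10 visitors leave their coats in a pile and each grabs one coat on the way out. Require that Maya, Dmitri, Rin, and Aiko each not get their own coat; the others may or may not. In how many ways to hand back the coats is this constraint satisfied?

2399760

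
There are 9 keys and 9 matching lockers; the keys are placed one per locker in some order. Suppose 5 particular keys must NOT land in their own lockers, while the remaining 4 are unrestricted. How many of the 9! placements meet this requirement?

205056

Inclusion-exclusion on the 5 forbidden self-matches:
Σ_{j=0}^{5} (-1)^j C(5,j)(9-j)!
= C(5,0)·9! - C(5,1)·8! + C(5,2)·7! - C(5,3)·6! + C(5,4)·5! - C(5,5)·4!
= 362880 - 201600 + 50400 - 7200 + 600 - 24
= 205056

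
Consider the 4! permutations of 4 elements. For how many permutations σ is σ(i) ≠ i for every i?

By inclusion-exclusion, !4 = Σ (-1)^k · 4!/k! for k=0..4
= 4! - 4!/1! + 4!/2! - 4!/3! + 4!/4!
= 24 - 24 + 12 - 4 + 1
= 9

9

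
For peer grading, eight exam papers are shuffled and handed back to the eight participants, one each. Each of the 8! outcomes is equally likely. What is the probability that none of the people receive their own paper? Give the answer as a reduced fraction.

Favorable outcomes: !8 = 14833.
Total outcomes: 8! = 40320.
Probability = 14833/40320 = 2119/5760.

2119/5760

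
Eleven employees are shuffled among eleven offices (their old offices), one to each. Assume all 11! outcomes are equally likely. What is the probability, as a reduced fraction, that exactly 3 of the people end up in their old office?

2119/34560

Favorable outcomes: C(11,3)·!8 = 165·14833 = 2447445.
Total outcomes: 11! = 39916800.
Probability = 2447445/39916800 = 2119/34560.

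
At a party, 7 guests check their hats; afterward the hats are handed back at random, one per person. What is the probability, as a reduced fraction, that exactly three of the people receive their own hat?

Favorable outcomes: C(7,3)·!4 = 35·9 = 315.
Total outcomes: 7! = 5040.
Probability = 315/5040 = 1/16.

1/16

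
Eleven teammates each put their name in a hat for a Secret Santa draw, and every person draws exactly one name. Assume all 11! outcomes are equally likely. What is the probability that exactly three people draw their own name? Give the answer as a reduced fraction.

2119/34560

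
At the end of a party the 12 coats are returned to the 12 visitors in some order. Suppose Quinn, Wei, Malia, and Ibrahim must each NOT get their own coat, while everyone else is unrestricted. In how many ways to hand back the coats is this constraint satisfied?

339696000

Inclusion-exclusion on the 4 forbidden self-matches:
Σ_{j=0}^{4} (-1)^j C(4,j)(12-j)!
= C(4,0)·12! - C(4,1)·11! + C(4,2)·10! - C(4,3)·9! + C(4,4)·8!
= 479001600 - 159667200 + 21772800 - 1451520 + 40320
= 339696000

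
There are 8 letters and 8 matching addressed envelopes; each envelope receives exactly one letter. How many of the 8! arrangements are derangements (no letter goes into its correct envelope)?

14833

The subfactorial !8 = [8!/e] (nearest integer).
8! = 40320, and 40320/e ≈ 14832.90, so !8 = 14833.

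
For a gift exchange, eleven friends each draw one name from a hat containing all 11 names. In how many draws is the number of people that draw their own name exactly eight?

330

Pick the 8 fixed positions: C(11,8) = 165 ways.
The other 3 form a derangement: !3 = 2.
Total: 165 × 2 = 330.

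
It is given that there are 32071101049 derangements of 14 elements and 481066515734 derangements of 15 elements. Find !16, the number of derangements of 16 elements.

!16 = (16-1)·(!15 + !14) = 15·(481066515734 + 32071101049) = 15·513137616783 = 7697064251745.

7697064251745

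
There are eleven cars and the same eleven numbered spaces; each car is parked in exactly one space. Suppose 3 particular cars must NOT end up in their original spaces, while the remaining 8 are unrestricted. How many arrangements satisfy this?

30078720

Inclusion-exclusion on the 3 forbidden self-matches:
Σ_{j=0}^{3} (-1)^j C(3,j)(11-j)!
= C(3,0)·11! - C(3,1)·10! + C(3,2)·9! - C(3,3)·8!
= 39916800 - 10886400 + 1088640 - 40320
= 30078720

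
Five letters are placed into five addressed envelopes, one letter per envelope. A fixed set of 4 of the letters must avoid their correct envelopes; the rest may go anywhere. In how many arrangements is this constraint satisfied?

Let A_j be the event that the j-th constrained one is fixed. By inclusion-exclusion over the 4 events:
Σ_{j=0}^{4} (-1)^j C(4,j)(5-j)!
= C(4,0)·5! - C(4,1)·4! + C(4,2)·3! - C(4,3)·2! + C(4,4)·1!
= 120 - 96 + 36 - 8 + 1
= 53

53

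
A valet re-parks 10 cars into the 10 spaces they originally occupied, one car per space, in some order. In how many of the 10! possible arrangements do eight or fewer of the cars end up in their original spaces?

# with exactly i fixed is C(10,i)·!(10-i); sum over i=0..8:
  i=0: C(10,0)·!10 = 1·1334961 = 1334961
  i=1: C(10,1)·!9 = 10·133496 = 1334960
  i=2: C(10,2)·!8 = 45·14833 = 667485
  i=3: C(10,3)·!7 = 120·1854 = 222480
  i=4: C(10,4)·!6 = 210·265 = 55650
  i=5: C(10,5)·!5 = 252·44 = 11088
  i=6: C(10,6)·!4 = 210·9 = 1890
  i=7: C(10,7)·!3 = 120·2 = 240
  i=8: C(10,8)·!2 = 45·1 = 45
Total = 3628799.

3628799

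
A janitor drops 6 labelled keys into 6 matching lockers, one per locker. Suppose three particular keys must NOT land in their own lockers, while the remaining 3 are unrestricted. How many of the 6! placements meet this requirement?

426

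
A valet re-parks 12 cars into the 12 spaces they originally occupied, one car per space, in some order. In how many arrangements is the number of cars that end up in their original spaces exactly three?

29369120

Choose which 3 of the 12 are fixed: C(12,3) = 220.
The remaining 9 must be deranged: !9 = 133496.
Total: 220 × 133496 = 29369120.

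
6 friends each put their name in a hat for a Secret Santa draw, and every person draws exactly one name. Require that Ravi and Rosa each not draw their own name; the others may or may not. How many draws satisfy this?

504

Let A_j be the event that the j-th constrained one is fixed. By inclusion-exclusion over the 2 events:
Σ_{j=0}^{2} (-1)^j C(2,j)(6-j)!
= C(2,0)·6! - C(2,1)·5! + C(2,2)·4!
= 720 - 240 + 24
= 504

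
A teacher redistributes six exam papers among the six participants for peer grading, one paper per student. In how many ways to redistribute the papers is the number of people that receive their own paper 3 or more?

56

# with exactly i fixed is C(6,i)·!(6-i); sum over i=3..6:
  i=3: C(6,3)·!3 = 20·2 = 40
  i=4: C(6,4)·!2 = 15·1 = 15
  i=5: C(6,5)·!1 = 6·0 = 0
  i=6: C(6,6)·!0 = 1·1 = 1
Total = 56.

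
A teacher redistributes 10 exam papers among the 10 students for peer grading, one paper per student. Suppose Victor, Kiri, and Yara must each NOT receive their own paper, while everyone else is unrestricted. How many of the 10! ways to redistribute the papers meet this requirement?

Inclusion-exclusion on the 3 forbidden self-matches:
Σ_{j=0}^{3} (-1)^j C(3,j)(10-j)!
= C(3,0)·10! - C(3,1)·9! + C(3,2)·8! - C(3,3)·7!
= 3628800 - 1088640 + 120960 - 5040
= 2656080

2656080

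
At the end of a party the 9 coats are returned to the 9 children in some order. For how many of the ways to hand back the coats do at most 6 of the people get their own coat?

362843

Sum C(9,i)·!(9-i) for i = 0..6:
  i=0: C(9,0)·!9 = 1·133496 = 133496
  i=1: C(9,1)·!8 = 9·14833 = 133497
  i=2: C(9,2)·!7 = 36·1854 = 66744
  i=3: C(9,3)·!6 = 84·265 = 22260
  i=4: C(9,4)·!5 = 126·44 = 5544
  i=5: C(9,5)·!4 = 126·9 = 1134
  i=6: C(9,6)·!3 = 84·2 = 168
Total = 362843.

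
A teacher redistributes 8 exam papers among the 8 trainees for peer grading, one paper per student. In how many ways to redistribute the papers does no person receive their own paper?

14833

Recurrence: !8 = 8·!7 + (-1)^8.
!8 = 8·1854 + 1 = 14833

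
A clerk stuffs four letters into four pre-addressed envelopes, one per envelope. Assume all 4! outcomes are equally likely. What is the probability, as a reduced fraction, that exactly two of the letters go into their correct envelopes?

Favorable outcomes: C(4,2)·!2 = 6·1 = 6.
Total outcomes: 4! = 24.
Probability = 6/24 = 1/4.

1/4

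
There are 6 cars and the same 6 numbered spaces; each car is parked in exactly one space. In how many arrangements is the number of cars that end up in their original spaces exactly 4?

Pick the 4 fixed positions: C(6,4) = 15 ways.
The other 2 form a derangement: !2 = 1.
Total: 15 × 1 = 15.

15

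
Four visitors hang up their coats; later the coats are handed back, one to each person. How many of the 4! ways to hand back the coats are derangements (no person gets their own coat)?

The number of derangements of 4 is !4 = Σ_{k=0}^{4} (-1)^k·4!/k!
= 4! - 4!/1! + 4!/2! - 4!/3! + 4!/4!
= 24 - 24 + 12 - 4 + 1
= 9

9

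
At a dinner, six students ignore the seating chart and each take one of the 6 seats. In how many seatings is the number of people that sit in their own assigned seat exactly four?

15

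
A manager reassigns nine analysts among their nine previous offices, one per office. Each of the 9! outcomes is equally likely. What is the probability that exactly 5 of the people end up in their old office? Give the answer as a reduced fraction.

Favorable outcomes: C(9,5)·!4 = 126·9 = 1134.
Total outcomes: 9! = 362880.
Probability = 1134/362880 = 1/320.

1/320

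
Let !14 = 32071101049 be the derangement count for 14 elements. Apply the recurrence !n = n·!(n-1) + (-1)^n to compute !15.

481066515734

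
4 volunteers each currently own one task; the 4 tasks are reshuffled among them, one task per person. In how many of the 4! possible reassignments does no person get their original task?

!4 is the nearest integer to 4!/e.
4! = 24, and 24/e ≈ 8.83, so !4 = 9.

9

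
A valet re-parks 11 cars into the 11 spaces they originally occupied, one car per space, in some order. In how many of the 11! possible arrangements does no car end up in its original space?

14684570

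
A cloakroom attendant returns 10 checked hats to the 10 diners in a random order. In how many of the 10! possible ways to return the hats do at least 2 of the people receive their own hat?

# with exactly i fixed is C(10,i)·!(10-i); sum over i=2..10:
  i=2: C(10,2)·!8 = 45·14833 = 667485
  i=3: C(10,3)·!7 = 120·1854 = 222480
  i=4: C(10,4)·!6 = 210·265 = 55650
  i=5: C(10,5)·!5 = 252·44 = 11088
  i=6: C(10,6)·!4 = 210·9 = 1890
  i=7: C(10,7)·!3 = 120·2 = 240
  i=8: C(10,8)·!2 = 45·1 = 45
  i=9: C(10,9)·!1 = 10·0 = 0
  i=10: C(10,10)·!0 = 1·1 = 1
Total = 958879.

958879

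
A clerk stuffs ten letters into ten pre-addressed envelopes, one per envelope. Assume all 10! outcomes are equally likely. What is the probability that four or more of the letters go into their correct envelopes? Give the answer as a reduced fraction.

34457/1814400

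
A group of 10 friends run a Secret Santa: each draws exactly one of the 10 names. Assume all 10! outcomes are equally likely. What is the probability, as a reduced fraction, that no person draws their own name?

Favorable outcomes: !10 = 1334961.
Total outcomes: 10! = 3628800.
Probability = 1334961/3628800 = 16481/44800.

16481/44800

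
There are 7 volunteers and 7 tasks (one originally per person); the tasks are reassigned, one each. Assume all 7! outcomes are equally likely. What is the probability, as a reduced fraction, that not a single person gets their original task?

Favorable outcomes: !7 = 1854.
Total outcomes: 7! = 5040.
Probability = 1854/5040 = 103/280.

103/280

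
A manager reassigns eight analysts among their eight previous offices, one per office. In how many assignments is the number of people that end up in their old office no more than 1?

29665

Sum C(8,i)·!(8-i) for i = 0..1:
  i=0: C(8,0)·!8 = 1·14833 = 14833
  i=1: C(8,1)·!7 = 8·1854 = 14832
Total = 29665.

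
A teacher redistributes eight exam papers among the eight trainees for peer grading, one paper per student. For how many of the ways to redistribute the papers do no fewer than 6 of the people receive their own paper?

29

# with exactly i fixed is C(8,i)·!(8-i); sum over i=6..8:
  i=6: C(8,6)·!2 = 28·1 = 28
  i=7: C(8,7)·!1 = 8·0 = 0
  i=8: C(8,8)·!0 = 1·1 = 1
Total = 29.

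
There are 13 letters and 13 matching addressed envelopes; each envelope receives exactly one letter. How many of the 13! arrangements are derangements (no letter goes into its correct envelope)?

2290792932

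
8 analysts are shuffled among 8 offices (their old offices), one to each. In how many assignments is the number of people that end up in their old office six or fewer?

40319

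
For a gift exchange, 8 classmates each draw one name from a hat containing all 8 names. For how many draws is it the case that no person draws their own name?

Recurrence: !8 = 7·(!7 + !6).
!8 = 7·(1854 + 265) = 7·2119 = 14833

14833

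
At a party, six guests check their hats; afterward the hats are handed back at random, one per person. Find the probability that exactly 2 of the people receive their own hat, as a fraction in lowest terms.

3/16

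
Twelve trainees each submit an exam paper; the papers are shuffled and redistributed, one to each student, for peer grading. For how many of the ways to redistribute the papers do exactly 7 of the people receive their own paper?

34848

Choose which 7 of the 12 are fixed: C(12,7) = 792.
The remaining 5 must be deranged: !5 = 44.
Total: 792 × 44 = 34848.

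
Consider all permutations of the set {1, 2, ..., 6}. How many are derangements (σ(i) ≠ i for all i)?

265

!6 is the nearest integer to 6!/e.
6! = 720, and 720/e ≈ 264.87, so !6 = 265.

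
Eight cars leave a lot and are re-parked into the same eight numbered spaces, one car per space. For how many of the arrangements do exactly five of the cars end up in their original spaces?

112

Choose which 5 of the 8 are fixed: C(8,5) = 56.
The remaining 3 must be deranged: !3 = 2.
Total: 56 × 2 = 112.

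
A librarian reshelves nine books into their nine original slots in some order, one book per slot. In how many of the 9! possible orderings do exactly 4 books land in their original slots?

5544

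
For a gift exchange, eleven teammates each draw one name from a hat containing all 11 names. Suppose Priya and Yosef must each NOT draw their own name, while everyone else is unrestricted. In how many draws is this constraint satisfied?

Inclusion-exclusion on the 2 forbidden self-matches:
Σ_{j=0}^{2} (-1)^j C(2,j)(11-j)!
= C(2,0)·11! - C(2,1)·10! + C(2,2)·9!
= 39916800 - 7257600 + 362880
= 33022080

33022080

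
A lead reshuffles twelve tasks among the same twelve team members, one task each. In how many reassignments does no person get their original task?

176214841

The number of derangements of 12 is !12 = Σ_{k=0}^{12} (-1)^k·12!/k!
= 12! - 12!/1! + 12!/2! - 12!/3! + 12!/4! - 12!/5! + 12!/6! - 12!/7! + 12!/8! - 12!/9! + 12!/10! - 12!/11! + 12!/12!
= 479001600 - 479001600 + 239500800 - 79833600 + 19958400 - 3991680 + 665280 - 95040 + 11880 - 1320 + 132 - 12 + 1
= 176214841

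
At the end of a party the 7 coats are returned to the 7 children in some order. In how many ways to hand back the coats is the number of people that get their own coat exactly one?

1855

Pick the single fixed position: C(7,1) = 7 ways.
The remaining 6 must be deranged: !6 = 265.
Total: 7 × 265 = 1855.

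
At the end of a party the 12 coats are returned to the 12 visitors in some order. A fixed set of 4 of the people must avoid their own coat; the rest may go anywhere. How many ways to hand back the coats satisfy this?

339696000

Inclusion-exclusion on the 4 forbidden self-matches:
Σ_{j=0}^{4} (-1)^j C(4,j)(12-j)!
= C(4,0)·12! - C(4,1)·11! + C(4,2)·10! - C(4,3)·9! + C(4,4)·8!
= 479001600 - 159667200 + 21772800 - 1451520 + 40320
= 339696000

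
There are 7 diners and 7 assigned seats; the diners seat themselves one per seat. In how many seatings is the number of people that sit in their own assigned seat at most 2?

4633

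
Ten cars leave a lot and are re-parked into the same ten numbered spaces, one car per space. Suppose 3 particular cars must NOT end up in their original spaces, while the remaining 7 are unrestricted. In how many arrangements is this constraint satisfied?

Inclusion-exclusion on the 3 forbidden self-matches:
Σ_{j=0}^{3} (-1)^j C(3,j)(10-j)!
= C(3,0)·10! - C(3,1)·9! + C(3,2)·8! - C(3,3)·7!
= 3628800 - 1088640 + 120960 - 5040
= 2656080

2656080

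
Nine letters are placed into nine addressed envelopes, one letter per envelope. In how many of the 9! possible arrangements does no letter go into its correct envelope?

133496

Use !n = (n-1)(!(n-1) + !(n-2)).
!9 = 8·(14833 + 1854) = 8·16687 = 133496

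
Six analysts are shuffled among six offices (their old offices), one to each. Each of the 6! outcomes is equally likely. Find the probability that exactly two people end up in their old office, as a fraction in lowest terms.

3/16

Favorable outcomes: C(6,2)·!4 = 15·9 = 135.
Total outcomes: 6! = 720.
Probability = 135/720 = 3/16.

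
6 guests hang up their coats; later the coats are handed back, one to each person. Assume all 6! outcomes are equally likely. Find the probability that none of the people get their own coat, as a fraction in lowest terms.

53/144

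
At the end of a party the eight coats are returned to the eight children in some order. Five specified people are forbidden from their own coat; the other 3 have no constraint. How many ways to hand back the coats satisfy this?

21234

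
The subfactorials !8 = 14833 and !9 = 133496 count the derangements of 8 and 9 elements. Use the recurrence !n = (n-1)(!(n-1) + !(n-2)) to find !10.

1334961

!10 = (10-1)·(!9 + !8) = 9·(133496 + 14833) = 9·148329 = 1334961.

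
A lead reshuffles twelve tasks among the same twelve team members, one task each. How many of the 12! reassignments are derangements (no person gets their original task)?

!12 = 12! · Σ_{k=0}^{12} (-1)^k/k!
= 12! - 12!/1! + 12!/2! - 12!/3! + 12!/4! - 12!/5! + 12!/6! - 12!/7! + 12!/8! - 12!/9! + 12!/10! - 12!/11! + 12!/12!
= 479001600 - 479001600 + 239500800 - 79833600 + 19958400 - 3991680 + 665280 - 95040 + 11880 - 1320 + 132 - 12 + 1
= 176214841

176214841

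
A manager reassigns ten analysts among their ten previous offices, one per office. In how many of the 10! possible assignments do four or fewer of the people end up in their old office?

3615536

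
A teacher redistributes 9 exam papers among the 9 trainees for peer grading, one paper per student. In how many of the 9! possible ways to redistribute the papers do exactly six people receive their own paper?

Pick the 6 fixed positions: C(9,6) = 84 ways.
The other 3 form a derangement: !3 = 2.
Total: 84 × 2 = 168.

168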